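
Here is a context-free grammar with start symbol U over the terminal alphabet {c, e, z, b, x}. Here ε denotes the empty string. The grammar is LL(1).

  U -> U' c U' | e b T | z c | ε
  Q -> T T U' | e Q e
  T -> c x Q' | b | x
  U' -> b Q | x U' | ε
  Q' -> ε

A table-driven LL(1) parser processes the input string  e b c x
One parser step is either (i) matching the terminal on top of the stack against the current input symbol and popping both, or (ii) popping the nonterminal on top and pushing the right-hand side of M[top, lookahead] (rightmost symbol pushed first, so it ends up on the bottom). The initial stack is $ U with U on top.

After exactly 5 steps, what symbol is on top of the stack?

x

     Stack     Input      Action
  1  $ U       e b c x $  expand U -> e b T
  2  $ T b e   e b c x $  match e
  3  $ T b     b c x $    match b
  4  $ T       c x $      expand T -> c x Q'
  5  $ Q' x c  c x $      match c
Stack after step 5: $ Q' x (top = x).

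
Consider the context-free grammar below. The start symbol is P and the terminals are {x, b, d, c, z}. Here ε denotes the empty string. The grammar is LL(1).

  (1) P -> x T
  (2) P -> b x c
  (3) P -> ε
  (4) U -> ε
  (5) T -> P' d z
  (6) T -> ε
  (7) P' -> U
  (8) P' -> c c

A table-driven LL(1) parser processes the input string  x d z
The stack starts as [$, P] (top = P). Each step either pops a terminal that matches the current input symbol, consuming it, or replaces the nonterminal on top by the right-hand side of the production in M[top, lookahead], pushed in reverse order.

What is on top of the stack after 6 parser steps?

z

     Stack     Input    Action
  1  $ P       x d z $  expand P -> x T
  2  $ T x     x d z $  match x
  3  $ T       d z $    expand T -> P' d z
  4  $ z d P'  d z $    expand P' -> U
  5  $ z d U   d z $    expand U -> ε
  6  $ z d     d z $    match d
Stack after step 6: $ z (top = z).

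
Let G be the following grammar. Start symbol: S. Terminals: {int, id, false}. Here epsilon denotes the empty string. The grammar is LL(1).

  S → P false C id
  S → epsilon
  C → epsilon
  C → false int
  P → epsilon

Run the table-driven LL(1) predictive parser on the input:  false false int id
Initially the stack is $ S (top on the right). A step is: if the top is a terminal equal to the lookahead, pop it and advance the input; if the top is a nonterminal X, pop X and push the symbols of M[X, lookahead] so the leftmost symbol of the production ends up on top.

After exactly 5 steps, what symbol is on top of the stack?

int

step 1: stack=$ S  input=false false int id $  — expand S → P false C id
step 2: stack=$ id C false P  input=false false int id $  — expand P → epsilon
step 3: stack=$ id C false  input=false false int id $  — match false
step 4: stack=$ id C  input=false int id $  — expand C → false int
step 5: stack=$ id int false  input=false int id $  — match false
Stack after step 5: $ id int (top = int).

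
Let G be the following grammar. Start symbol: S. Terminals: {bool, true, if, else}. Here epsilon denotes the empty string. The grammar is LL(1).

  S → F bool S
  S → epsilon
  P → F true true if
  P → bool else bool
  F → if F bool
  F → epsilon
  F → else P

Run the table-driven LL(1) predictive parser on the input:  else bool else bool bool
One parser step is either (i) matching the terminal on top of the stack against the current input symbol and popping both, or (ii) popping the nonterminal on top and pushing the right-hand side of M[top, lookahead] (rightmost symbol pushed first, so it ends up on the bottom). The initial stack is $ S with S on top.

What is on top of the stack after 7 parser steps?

     Stack                    Input                       Action
  1  $ S                      else bool else bool bool $  expand S → F bool S
  2  $ S bool F               else bool else bool bool $  expand F → else P
  3  $ S bool P else          else bool else bool bool $  match else
  4  $ S bool P               bool else bool bool $       expand P → bool else bool
  5  $ S bool bool else bool  bool else bool bool $       match bool
  6  $ S bool bool else       else bool bool $            match else
  7  $ S bool bool            bool bool $                 match bool
Stack after step 7: $ S bool (top = bool).

bool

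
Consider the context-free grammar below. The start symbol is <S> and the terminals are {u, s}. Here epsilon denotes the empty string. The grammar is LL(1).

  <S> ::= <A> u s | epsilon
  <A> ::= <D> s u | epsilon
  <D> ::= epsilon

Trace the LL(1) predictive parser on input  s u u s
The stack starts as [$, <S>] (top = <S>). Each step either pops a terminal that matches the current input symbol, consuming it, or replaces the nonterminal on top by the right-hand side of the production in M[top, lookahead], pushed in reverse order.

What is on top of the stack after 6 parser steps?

s

     Stack          Input      Action
  1  $ <S>          s u u s $  expand <S> ::= <A> u s
  2  $ s u <A>      s u u s $  expand <A> ::= <D> s u
  3  $ s u u s <D>  s u u s $  expand <D> ::= epsilon
  4  $ s u u s      s u u s $  match s
  5  $ s u u        u u s $    match u
  6  $ s u          u s $      match u
Stack after step 6: $ s (top = s).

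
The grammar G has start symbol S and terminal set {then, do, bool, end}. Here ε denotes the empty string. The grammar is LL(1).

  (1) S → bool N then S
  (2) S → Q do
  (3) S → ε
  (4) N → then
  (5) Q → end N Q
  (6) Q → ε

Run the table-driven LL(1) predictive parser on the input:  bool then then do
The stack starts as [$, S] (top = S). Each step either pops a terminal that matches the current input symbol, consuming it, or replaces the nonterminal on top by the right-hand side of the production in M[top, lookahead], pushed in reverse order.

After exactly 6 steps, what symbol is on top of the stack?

step 1: stack=$ S  input=bool then then do $  — expand S → bool N then S
step 2: stack=$ S then N bool  input=bool then then do $  — match bool
step 3: stack=$ S then N  input=then then do $  — expand N → then
step 4: stack=$ S then then  input=then then do $  — match then
step 5: stack=$ S then  input=then do $  — match then
step 6: stack=$ S  input=do $  — expand S → Q do
Stack after step 6: $ do Q (top = Q).

Q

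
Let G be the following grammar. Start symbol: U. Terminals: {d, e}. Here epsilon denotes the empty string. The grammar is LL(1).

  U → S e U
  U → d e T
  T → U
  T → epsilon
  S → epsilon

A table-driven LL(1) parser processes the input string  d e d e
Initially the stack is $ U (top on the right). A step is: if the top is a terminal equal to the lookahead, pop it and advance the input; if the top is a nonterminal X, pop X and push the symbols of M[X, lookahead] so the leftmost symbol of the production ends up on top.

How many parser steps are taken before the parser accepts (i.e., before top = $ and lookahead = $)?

step 1: stack=$ U  input=d e d e $  — expand U → d e T
step 2: stack=$ T e d  input=d e d e $  — match d
step 3: stack=$ T e  input=e d e $  — match e
step 4: stack=$ T  input=d e $  — expand T → U
step 5: stack=$ U  input=d e $  — expand U → d e T
step 6: stack=$ T e d  input=d e $  — match d
step 7: stack=$ T e  input=e $  — match e
step 8: stack=$ T  input=$  — expand T → epsilon
Accept reached after 8 steps.

8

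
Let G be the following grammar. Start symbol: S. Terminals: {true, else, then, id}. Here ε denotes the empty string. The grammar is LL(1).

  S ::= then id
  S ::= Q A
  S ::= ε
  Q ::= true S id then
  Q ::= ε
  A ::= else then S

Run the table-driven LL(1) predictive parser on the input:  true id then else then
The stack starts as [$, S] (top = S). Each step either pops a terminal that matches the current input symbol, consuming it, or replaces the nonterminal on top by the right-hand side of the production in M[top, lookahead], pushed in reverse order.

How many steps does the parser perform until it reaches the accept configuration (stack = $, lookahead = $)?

10

step 1: stack=$ S  input=true id then else then $  — expand S ::= Q A
step 2: stack=$ A Q  input=true id then else then $  — expand Q ::= true S id then
step 3: stack=$ A then id S true  input=true id then else then $  — match true
step 4: stack=$ A then id S  input=id then else then $  — expand S ::= ε
step 5: stack=$ A then id  input=id then else then $  — match id
step 6: stack=$ A then  input=then else then $  — match then
step 7: stack=$ A  input=else then $  — expand A ::= else then S
step 8: stack=$ S then else  input=else then $  — match else
step 9: stack=$ S then  input=then $  — match then
step 10: stack=$ S  input=$  — expand S ::= ε
Accept reached after 10 steps.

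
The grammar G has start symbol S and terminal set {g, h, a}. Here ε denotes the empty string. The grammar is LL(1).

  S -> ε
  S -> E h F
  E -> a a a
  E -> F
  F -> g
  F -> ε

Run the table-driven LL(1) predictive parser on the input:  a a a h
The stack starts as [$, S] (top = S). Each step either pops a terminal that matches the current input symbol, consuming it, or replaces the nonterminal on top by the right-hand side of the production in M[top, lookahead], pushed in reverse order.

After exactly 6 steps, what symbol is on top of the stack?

F

     Stack        Input      Action
  1  $ S          a a a h $  expand S -> E h F
  2  $ F h E      a a a h $  expand E -> a a a
  3  $ F h a a a  a a a h $  match a
  4  $ F h a a    a a h $    match a
  5  $ F h a      a h $      match a
  6  $ F h        h $        match h
Stack after step 6: $ F (top = F).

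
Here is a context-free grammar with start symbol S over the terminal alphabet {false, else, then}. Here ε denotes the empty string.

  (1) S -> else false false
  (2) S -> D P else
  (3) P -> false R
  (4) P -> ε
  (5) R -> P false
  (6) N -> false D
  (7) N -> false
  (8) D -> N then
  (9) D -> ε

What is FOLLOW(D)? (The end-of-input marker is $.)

{else, false, then}

FIRST(P) = {ε, false}
FIRST(N) = {false}
FIRST(R) = {false}  (via P false)
FIRST(D) = {ε, false}  (via N then)
FIRST(S) = {else, false}  (via D P else)
FOLLOW(S) includes $ since S is the start symbol.
FOLLOW(S): S appears on no right-hand side. Thus FOLLOW(S) = {$}.
FOLLOW(P): in S->D P else, P is followed by else with FIRST {else}; in R->P false, P is followed by false with FIRST {false}. Thus FOLLOW(P) = {else, false}.
FOLLOW(R): in P->false R, the suffix after R is empty, so FOLLOW(R) ⊇ FOLLOW(P) = {else, false}. Thus FOLLOW(R) = {else, false}.
FOLLOW(N): in D->N then, N is followed by then with FIRST {then}. Thus FOLLOW(N) = {then}.
FOLLOW(D): in S->D P else, D is followed by P else with FIRST {else, false}; in N->false D, the suffix after D is empty, so FOLLOW(D) ⊇ FOLLOW(N) = {then}. Thus FOLLOW(D) = {else, false, then}.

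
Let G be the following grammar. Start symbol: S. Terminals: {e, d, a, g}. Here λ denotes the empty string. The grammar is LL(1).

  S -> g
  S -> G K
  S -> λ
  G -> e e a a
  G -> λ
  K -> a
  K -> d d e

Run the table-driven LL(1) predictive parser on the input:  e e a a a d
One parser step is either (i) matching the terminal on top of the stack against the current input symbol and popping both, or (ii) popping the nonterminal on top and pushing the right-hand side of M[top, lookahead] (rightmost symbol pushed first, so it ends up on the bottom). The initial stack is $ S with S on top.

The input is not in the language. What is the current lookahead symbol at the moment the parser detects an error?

     Stack        Input          Action
  1  $ S          e e a a a d $  expand S -> G K
  2  $ K G        e e a a a d $  expand G -> e e a a
  3  $ K a a e e  e e a a a d $  match e
  4  $ K a a e    e a a a d $    match e
  5  $ K a a      a a a d $      match a
  6  $ K a        a a d $        match a
  7  $ K          a d $          expand K -> a
  8  $ a          a d $          match a
  9  $            d $            error: stack empty but input remains

d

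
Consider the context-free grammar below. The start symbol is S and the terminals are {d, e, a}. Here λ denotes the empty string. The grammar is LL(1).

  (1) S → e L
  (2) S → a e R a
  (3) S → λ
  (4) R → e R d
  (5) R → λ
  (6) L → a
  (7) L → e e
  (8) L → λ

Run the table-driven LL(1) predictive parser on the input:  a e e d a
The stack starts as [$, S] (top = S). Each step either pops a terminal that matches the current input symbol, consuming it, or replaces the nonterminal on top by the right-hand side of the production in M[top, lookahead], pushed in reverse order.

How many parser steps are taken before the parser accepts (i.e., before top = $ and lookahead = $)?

8

step 1: stack=$ S  input=a e e d a $  — expand S → a e R a
step 2: stack=$ a R e a  input=a e e d a $  — match a
step 3: stack=$ a R e  input=e e d a $  — match e
step 4: stack=$ a R  input=e d a $  — expand R → e R d
step 5: stack=$ a d R e  input=e d a $  — match e
step 6: stack=$ a d R  input=d a $  — expand R → λ
step 7: stack=$ a d  input=d a $  — match d
step 8: stack=$ a  input=a $  — match a
Accept reached after 8 steps.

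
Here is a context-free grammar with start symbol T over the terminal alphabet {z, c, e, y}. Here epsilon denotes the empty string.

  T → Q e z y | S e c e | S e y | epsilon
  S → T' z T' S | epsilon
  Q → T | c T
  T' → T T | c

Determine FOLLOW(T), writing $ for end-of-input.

{$, c, e, z}

FIRST(T): from T→Q e z y we get {c, e, z}; from T→S e c e we get {c, e, z}; from T→S e y we get {c, e, z}; from T→epsilon we get {epsilon}. So FIRST(T) = {epsilon, c, e, z}.
FIRST(Q): from Q→T we get {epsilon, c, e, z}; from Q→c T we get {c}. So FIRST(Q) = {epsilon, c, e, z}.
FIRST(T'): from T'→T T we get {epsilon, c, e, z}; from T'→c we get {c}. So FIRST(T') = {epsilon, c, e, z}.
FIRST(S): from S→T' z T' S we get {c, e, z}; from S→epsilon we get {epsilon}. So FIRST(S) = {epsilon, c, e, z}.
FOLLOW(T) includes $ since T is the start symbol.
FOLLOW(S): in T→S e c e, S is followed by e c e with FIRST {e}; in T→S e y, S is followed by e y with FIRST {e}; in S→T' z T' S, the suffix after S is empty (adds nothing new). Thus FOLLOW(S) = {e}.
FOLLOW(Q): in T→Q e z y, Q is followed by e z y with FIRST {e}. Thus FOLLOW(Q) = {e}.
FOLLOW(T'): in S→T' z T' S (occurrence 1), T' is followed by z T' S with FIRST {z}; in S→T' z T' S (occurrence 2), T' is followed by S with FIRST {epsilon, c, e, z}; in S→T' z T' S (occurrence 2), the suffix after T' is nullable, so FOLLOW(T') ⊇ FOLLOW(S) = {e}. Thus FOLLOW(T') = {c, e, z}.
FOLLOW(T): in Q→T, the suffix after T is empty, so FOLLOW(T) ⊇ FOLLOW(Q) = {e}; in Q→c T, the suffix after T is empty, so FOLLOW(T) ⊇ FOLLOW(Q) = {e}; in T'→T T (occurrence 1), T is followed by T with FIRST {epsilon, c, e, z}; in T'→T T (occurrence 1), the suffix after T is nullable, so FOLLOW(T) ⊇ FOLLOW(T') = {c, e, z}; in T'→T T (occurrence 2), the suffix after T is empty, so FOLLOW(T) ⊇ FOLLOW(T') = {c, e, z}. Thus FOLLOW(T) = {$, c, e, z}.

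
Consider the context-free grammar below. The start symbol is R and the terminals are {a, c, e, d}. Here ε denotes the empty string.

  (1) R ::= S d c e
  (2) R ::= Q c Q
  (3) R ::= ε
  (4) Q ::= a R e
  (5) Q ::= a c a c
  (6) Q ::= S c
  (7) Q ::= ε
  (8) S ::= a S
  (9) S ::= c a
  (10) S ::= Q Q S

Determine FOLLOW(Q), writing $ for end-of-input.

{$, a, c, e}

FIRST(R) = {ε, a, c}  (via S d c e, Q c Q)
FIRST(Q) = {ε, a, c}  (via S c)
FIRST(S) = {a, c}  (via Q Q S)
FOLLOW(R) includes $ since R is the start symbol.
FOLLOW(R): in Q::=a R e, R is followed by e with FIRST {e}. Thus FOLLOW(R) = {$, e}.
FOLLOW(Q): in R::=Q c Q (occurrence 1), Q is followed by c Q with FIRST {c}; in R::=Q c Q (occurrence 2), the suffix after Q is empty, so FOLLOW(Q) ⊇ FOLLOW(R) = {$, e}; in S::=Q Q S (occurrence 1), Q is followed by Q S with FIRST {a, c}; in S::=Q Q S (occurrence 2), Q is followed by S with FIRST {a, c}. Thus FOLLOW(Q) = {$, a, c, e}.
FOLLOW(S): in R::=S d c e, S is followed by d c e with FIRST {d}; in Q::=S c, S is followed by c with FIRST {c}; in S::=a S, the suffix after S is empty (adds nothing new); in S::=Q Q S, the suffix after S is empty (adds nothing new). Thus FOLLOW(S) = {c, d}.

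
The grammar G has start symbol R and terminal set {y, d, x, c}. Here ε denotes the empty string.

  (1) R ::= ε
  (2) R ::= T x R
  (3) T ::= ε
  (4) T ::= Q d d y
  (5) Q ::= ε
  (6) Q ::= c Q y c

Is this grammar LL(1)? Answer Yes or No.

FIRST(R) = {ε, c, d, x}
FIRST(T) = {ε, c, d}
FIRST(Q) = {ε, c}
FOLLOW(R) = {$}
FOLLOW(T) = {x}
FOLLOW(Q) = {d, y}
Each cell of M receives at most one production.

Yes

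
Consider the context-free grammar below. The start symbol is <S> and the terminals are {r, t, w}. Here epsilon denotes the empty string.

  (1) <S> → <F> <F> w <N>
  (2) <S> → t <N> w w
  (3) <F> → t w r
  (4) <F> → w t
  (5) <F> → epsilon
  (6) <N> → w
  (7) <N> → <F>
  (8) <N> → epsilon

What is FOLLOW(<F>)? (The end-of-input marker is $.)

{$, t, w}

FIRST(<F>) = {epsilon, t, w}
FIRST(<S>) = {t, w}  (via <F> <F> w <N>)
FIRST(<N>) = {epsilon, t, w}  (via <F>)
FOLLOW(<S>) includes $ since <S> is the start symbol.
FOLLOW(<S>): <S> appears on no right-hand side. Thus FOLLOW(<S>) = {$}.
FOLLOW(<N>): in <S>→<F> <F> w <N>, the suffix after <N> is empty, so FOLLOW(<N>) ⊇ FOLLOW(<S>) = {$}; in <S>→t <N> w w, <N> is followed by w w with FIRST {w}. Thus FOLLOW(<N>) = {$, w}.
FOLLOW(<F>): in <S>→<F> <F> w <N> (occurrence 1), <F> is followed by <F> w <N> with FIRST {t, w}; in <S>→<F> <F> w <N> (occurrence 2), <F> is followed by w <N> with FIRST {w}; in <N>→<F>, the suffix after <F> is empty, so FOLLOW(<F>) ⊇ FOLLOW(<N>) = {$, w}. Thus FOLLOW(<F>) = {$, t, w}.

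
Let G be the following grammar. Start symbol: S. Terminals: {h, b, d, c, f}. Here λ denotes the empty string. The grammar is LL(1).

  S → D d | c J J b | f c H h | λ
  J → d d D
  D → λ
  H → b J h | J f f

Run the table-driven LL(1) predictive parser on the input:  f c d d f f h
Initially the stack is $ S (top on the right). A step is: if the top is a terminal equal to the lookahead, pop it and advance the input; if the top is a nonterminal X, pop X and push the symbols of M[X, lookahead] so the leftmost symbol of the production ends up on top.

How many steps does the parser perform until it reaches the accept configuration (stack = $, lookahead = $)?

11

step 1: stack=$ S  input=f c d d f f h $  — expand S → f c H h
step 2: stack=$ h H c f  input=f c d d f f h $  — match f
step 3: stack=$ h H c  input=c d d f f h $  — match c
step 4: stack=$ h H  input=d d f f h $  — expand H → J f f
step 5: stack=$ h f f J  input=d d f f h $  — expand J → d d D
step 6: stack=$ h f f D d d  input=d d f f h $  — match d
step 7: stack=$ h f f D d  input=d f f h $  — match d
step 8: stack=$ h f f D  input=f f h $  — expand D → λ
step 9: stack=$ h f f  input=f f h $  — match f
step 10: stack=$ h f  input=f h $  — match f
step 11: stack=$ h  input=h $  — match h
Accept reached after 11 steps.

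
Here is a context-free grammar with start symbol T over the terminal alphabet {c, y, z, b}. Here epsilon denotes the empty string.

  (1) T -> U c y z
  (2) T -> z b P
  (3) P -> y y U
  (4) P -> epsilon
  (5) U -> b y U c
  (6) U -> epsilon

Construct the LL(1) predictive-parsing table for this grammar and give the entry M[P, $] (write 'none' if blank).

P -> epsilon

FIRST(P): from P->y y U we get {y}; from P->epsilon we get {epsilon}. So FIRST(P) = {epsilon, y}.
FIRST(U): from U->b y U c we get {b}; from U->epsilon we get {epsilon}. So FIRST(U) = {epsilon, b}.
FIRST(T): from T->U c y z we get {b, c}; from T->z b P we get {z}. So FIRST(T) = {b, c, z}.
FOLLOW(T) includes $ since T is the start symbol.
FOLLOW(T): T appears on no right-hand side. Thus FOLLOW(T) = {$}.
FOLLOW(P): in T->z b P, the suffix after P is empty, so FOLLOW(P) ⊇ FOLLOW(T) = {$}. Thus FOLLOW(P) = {$}.
For P -> y y U: FIRST(y y U) = {y}, so it goes in M[P, t] for t ∈ {y}.
For P -> epsilon: FIRST(epsilon) = {epsilon}, so it goes in M[P, t] for t ∈ {}; since epsilon ∈ FIRST, also for every t ∈ FOLLOW(P) = {$}.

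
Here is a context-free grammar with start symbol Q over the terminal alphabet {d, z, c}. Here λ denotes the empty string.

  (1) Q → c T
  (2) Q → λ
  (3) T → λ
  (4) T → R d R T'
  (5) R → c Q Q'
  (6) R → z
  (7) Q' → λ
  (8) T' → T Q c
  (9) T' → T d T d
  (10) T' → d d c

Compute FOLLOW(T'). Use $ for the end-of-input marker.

FIRST(Q) = {λ, c}
FIRST(R) = {c, z}
FIRST(Q') = {λ}
FIRST(T) = {λ, c, z}  (via R d R T')
FIRST(T') = {c, d, z}  (via T Q c, T d T d)
FOLLOW(Q) includes $ since Q is the start symbol.
FOLLOW(R): in T→R d R T' (occurrence 1), R is followed by d R T' with FIRST {d}; in T→R d R T' (occurrence 2), R is followed by T' with FIRST {c, d, z}. Thus FOLLOW(R) = {c, d, z}.
FOLLOW(Q): in R→c Q Q', Q is followed by Q' with FIRST {λ}; in R→c Q Q', the suffix after Q is nullable, so FOLLOW(Q) ⊇ FOLLOW(R) = {c, d, z}; in T'→T Q c, Q is followed by c with FIRST {c}. Thus FOLLOW(Q) = {$, c, d, z}.
FOLLOW(T): in Q→c T, the suffix after T is empty, so FOLLOW(T) ⊇ FOLLOW(Q) = {$, c, d, z}; in T'→T Q c, T is followed by Q c with FIRST {c}; in T'→T d T d (occurrence 1), T is followed by d T d with FIRST {d}; in T'→T d T d (occurrence 2), T is followed by d with FIRST {d}. Thus FOLLOW(T) = {$, c, d, z}.
FOLLOW(Q'): in R→c Q Q', the suffix after Q' is empty, so FOLLOW(Q') ⊇ FOLLOW(R) = {c, d, z}. Thus FOLLOW(Q') = {c, d, z}.
FOLLOW(T'): in T→R d R T', the suffix after T' is empty, so FOLLOW(T') ⊇ FOLLOW(T) = {$, c, d, z}. Thus FOLLOW(T') = {$, c, d, z}.

{$, c, d, z}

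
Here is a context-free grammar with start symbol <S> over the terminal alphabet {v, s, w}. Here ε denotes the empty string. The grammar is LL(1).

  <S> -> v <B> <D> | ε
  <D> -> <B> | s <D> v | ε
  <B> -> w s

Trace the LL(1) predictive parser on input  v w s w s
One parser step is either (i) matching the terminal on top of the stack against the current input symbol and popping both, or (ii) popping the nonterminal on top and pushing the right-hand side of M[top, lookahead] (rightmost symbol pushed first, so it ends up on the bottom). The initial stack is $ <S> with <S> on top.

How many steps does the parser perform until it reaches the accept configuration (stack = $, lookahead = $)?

9

step 1: stack=$ <S>  input=v w s w s $  — expand <S> -> v <B> <D>
step 2: stack=$ <D> <B> v  input=v w s w s $  — match v
step 3: stack=$ <D> <B>  input=w s w s $  — expand <B> -> w s
step 4: stack=$ <D> s w  input=w s w s $  — match w
step 5: stack=$ <D> s  input=s w s $  — match s
step 6: stack=$ <D>  input=w s $  — expand <D> -> <B>
step 7: stack=$ <B>  input=w s $  — expand <B> -> w s
step 8: stack=$ s w  input=w s $  — match w
step 9: stack=$ s  input=s $  — match s
Accept reached after 9 steps.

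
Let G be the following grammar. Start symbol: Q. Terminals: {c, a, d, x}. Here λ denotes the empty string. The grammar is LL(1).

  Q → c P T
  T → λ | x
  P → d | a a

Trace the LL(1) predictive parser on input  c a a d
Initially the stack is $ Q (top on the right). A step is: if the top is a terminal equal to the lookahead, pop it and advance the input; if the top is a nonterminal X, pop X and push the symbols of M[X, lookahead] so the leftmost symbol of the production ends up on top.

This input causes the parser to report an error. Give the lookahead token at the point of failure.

d

step 1: stack=$ Q  input=c a a d $  — expand Q → c P T
step 2: stack=$ T P c  input=c a a d $  — match c
step 3: stack=$ T P  input=a a d $  — expand P → a a
step 4: stack=$ T a a  input=a a d $  — match a
step 5: stack=$ T a  input=a d $  — match a
step 6: stack=$ T  input=d $  — error: M[T, d] is empty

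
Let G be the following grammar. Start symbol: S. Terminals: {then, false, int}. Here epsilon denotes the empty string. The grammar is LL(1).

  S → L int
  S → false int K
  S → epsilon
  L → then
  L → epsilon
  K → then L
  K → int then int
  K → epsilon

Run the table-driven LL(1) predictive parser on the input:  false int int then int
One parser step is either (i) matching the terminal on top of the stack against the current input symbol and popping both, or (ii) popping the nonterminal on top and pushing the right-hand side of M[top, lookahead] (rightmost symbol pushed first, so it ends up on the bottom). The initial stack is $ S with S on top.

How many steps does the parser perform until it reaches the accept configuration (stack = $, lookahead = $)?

7

step 1: stack=$ S  input=false int int then int $  — expand S → false int K
step 2: stack=$ K int false  input=false int int then int $  — match false
step 3: stack=$ K int  input=int int then int $  — match int
step 4: stack=$ K  input=int then int $  — expand K → int then int
step 5: stack=$ int then int  input=int then int $  — match int
step 6: stack=$ int then  input=then int $  — match then
step 7: stack=$ int  input=int $  — match int
Accept reached after 7 steps.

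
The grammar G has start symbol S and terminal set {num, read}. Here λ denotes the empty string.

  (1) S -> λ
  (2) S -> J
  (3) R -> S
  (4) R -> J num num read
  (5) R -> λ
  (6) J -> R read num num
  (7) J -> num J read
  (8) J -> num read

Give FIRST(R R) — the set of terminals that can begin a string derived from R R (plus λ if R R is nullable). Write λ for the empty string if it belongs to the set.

{λ, num, read}

FIRST(S): from S->λ we get {λ}; from S->J we get {num, read}. So FIRST(S) = {λ, num, read}.
FIRST(R): from R->S we get {λ, num, read}; from R->J num num read we get {num, read}; from R->λ we get {λ}. So FIRST(R) = {λ, num, read}.
FIRST(J): from J->R read num num we get {num, read}; from J->num J read we get {num}; from J->num read we get {num}. So FIRST(J) = {num, read}.
FIRST(R R): take FIRST of each symbol in turn, carrying on past any symbol whose FIRST contains λ; result {λ, num, read}.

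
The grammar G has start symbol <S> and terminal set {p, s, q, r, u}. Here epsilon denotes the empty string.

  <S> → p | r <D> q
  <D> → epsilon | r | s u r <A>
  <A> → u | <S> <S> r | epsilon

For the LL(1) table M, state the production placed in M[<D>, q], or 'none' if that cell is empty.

FIRST(<S>): from <S>→p we get {p}; from <S>→r <D> q we get {r}. So FIRST(<S>) = {p, r}.
FIRST(<D>): from <D>→epsilon we get {epsilon}; from <D>→r we get {r}; from <D>→s u r <A> we get {s}. So FIRST(<D>) = {epsilon, r, s}.
FIRST(<A>): from <A>→u we get {u}; from <A>→<S> <S> r we get {p, r}; from <A>→epsilon we get {epsilon}. So FIRST(<A>) = {epsilon, p, r, u}.
FOLLOW(<S>) includes $ since <S> is the start symbol.
FOLLOW(<D>): in <S>→r <D> q, <D> is followed by q with FIRST {q}. Thus FOLLOW(<D>) = {q}.
For <D> → epsilon: FIRST(epsilon) = {epsilon}, so it goes in M[<D>, t] for t ∈ {}; since epsilon ∈ FIRST, also for every t ∈ FOLLOW(<D>) = {q}.
For <D> → r: FIRST(r) = {r}, so it goes in M[<D>, t] for t ∈ {r}.
For <D> → s u r <A>: FIRST(s u r <A>) = {s}, so it goes in M[<D>, t] for t ∈ {s}.

<D> → epsilon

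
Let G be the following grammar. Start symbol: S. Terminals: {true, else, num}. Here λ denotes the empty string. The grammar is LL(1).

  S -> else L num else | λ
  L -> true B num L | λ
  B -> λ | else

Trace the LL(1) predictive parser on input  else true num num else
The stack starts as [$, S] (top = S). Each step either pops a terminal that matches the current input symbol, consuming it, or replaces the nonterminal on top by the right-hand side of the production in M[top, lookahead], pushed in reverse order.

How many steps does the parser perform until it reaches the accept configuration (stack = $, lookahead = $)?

     Stack                    Input                     Action
  1  $ S                      else true num num else $  expand S -> else L num else
  2  $ else num L else        else true num num else $  match else
  3  $ else num L             true num num else $       expand L -> true B num L
  4  $ else num L num B true  true num num else $       match true
  5  $ else num L num B       num num else $            expand B -> λ
  6  $ else num L num         num num else $            match num
  7  $ else num L             num else $                expand L -> λ
  8  $ else num               num else $                match num
  9  $ else                   else $                    match else
Accept reached after 9 steps.

9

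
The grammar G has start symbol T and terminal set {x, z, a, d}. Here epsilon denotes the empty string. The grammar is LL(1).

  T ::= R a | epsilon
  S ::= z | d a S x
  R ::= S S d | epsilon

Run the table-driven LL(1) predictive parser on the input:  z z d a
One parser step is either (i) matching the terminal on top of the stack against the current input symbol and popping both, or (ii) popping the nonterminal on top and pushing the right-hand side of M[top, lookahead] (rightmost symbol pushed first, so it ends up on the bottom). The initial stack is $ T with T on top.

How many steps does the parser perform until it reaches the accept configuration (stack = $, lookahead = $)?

8

     Stack      Input      Action
  1  $ T        z z d a $  expand T ::= R a
  2  $ a R      z z d a $  expand R ::= S S d
  3  $ a d S S  z z d a $  expand S ::= z
  4  $ a d S z  z z d a $  match z
  5  $ a d S    z d a $    expand S ::= z
  6  $ a d z    z d a $    match z
  7  $ a d      d a $      match d
  8  $ a        a $        match a
Accept reached after 8 steps.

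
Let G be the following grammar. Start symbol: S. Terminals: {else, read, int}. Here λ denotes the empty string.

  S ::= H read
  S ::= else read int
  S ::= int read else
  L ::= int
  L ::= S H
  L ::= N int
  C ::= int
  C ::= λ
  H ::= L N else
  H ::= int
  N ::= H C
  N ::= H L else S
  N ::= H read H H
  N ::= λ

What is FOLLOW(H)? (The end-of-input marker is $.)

FIRST(C): from C::=int we get {int}; from C::=λ we get {λ}. So FIRST(C) = {λ, int}.
FIRST(S): from S::=H read we get {else, int}; from S::=else read int we get {else}; from S::=int read else we get {int}. So FIRST(S) = {else, int}.
FIRST(L): from L::=int we get {int}; from L::=S H we get {else, int}; from L::=N int we get {else, int}. So FIRST(L) = {else, int}.
FIRST(H): from H::=L N else we get {else, int}; from H::=int we get {int}. So FIRST(H) = {else, int}.
FIRST(N): from N::=H C we get {else, int}; from N::=H L else S we get {else, int}; from N::=H read H H we get {else, int}; from N::=λ we get {λ}. So FIRST(N) = {λ, else, int}.
FOLLOW(S) includes $ since S is the start symbol.
FOLLOW(L): in H::=L N else, L is followed by N else with FIRST {else, int}; in N::=H L else S, L is followed by else S with FIRST {else}. Thus FOLLOW(L) = {else, int}.
FOLLOW(N): in L::=N int, N is followed by int with FIRST {int}; in H::=L N else, N is followed by else with FIRST {else}. Thus FOLLOW(N) = {else, int}.
FOLLOW(S): in L::=S H, S is followed by H with FIRST {else, int}; in N::=H L else S, the suffix after S is empty, so FOLLOW(S) ⊇ FOLLOW(N) = {else, int}. Thus FOLLOW(S) = {$, else, int}.
FOLLOW(C): in N::=H C, the suffix after C is empty, so FOLLOW(C) ⊇ FOLLOW(N) = {else, int}. Thus FOLLOW(C) = {else, int}.
FOLLOW(H): in S::=H read, H is followed by read with FIRST {read}; in L::=S H, the suffix after H is empty, so FOLLOW(H) ⊇ FOLLOW(L) = {else, int}; in N::=H C, H is followed by C with FIRST {λ, int}; in N::=H C, the suffix after H is nullable, so FOLLOW(H) ⊇ FOLLOW(N) = {else, int}; in N::=H L else S, H is followed by L else S with FIRST {else, int}; in N::=H read H H (occurrence 1), H is followed by read H H with FIRST {read}; in N::=H read H H (occurrence 2), H is followed by H with FIRST {else, int}; in N::=H read H H (occurrence 3), the suffix after H is empty, so FOLLOW(H) ⊇ FOLLOW(N) = {else, int}. Thus FOLLOW(H) = {else, int, read}.

{else, int, read}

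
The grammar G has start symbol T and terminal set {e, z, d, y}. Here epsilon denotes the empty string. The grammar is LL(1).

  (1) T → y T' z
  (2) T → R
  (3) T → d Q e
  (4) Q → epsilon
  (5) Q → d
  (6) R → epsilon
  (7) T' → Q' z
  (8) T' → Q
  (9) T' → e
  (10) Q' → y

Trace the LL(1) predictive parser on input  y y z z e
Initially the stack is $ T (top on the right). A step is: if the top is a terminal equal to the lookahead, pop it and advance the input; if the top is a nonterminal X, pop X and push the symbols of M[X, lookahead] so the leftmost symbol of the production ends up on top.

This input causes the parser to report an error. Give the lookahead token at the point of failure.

     Stack     Input        Action
  1  $ T       y y z z e $  expand T → y T' z
  2  $ z T' y  y y z z e $  match y
  3  $ z T'    y z z e $    expand T' → Q' z
  4  $ z z Q'  y z z e $    expand Q' → y
  5  $ z z y   y z z e $    match y
  6  $ z z     z z e $      match z
  7  $ z       z e $        match z
  8  $         e $          error: stack empty but input remains

e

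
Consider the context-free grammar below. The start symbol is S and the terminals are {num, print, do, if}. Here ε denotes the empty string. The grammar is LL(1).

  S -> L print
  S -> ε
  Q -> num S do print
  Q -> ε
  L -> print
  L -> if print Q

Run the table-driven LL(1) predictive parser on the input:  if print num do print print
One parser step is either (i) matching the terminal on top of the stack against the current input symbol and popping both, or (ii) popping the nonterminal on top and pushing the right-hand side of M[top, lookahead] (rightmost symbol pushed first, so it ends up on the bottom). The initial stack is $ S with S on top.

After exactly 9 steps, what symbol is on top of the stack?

print

step 1: stack=$ S  input=if print num do print print $  — expand S -> L print
step 2: stack=$ print L  input=if print num do print print $  — expand L -> if print Q
step 3: stack=$ print Q print if  input=if print num do print print $  — match if
step 4: stack=$ print Q print  input=print num do print print $  — match print
step 5: stack=$ print Q  input=num do print print $  — expand Q -> num S do print
step 6: stack=$ print print do S num  input=num do print print $  — match num
step 7: stack=$ print print do S  input=do print print $  — expand S -> ε
step 8: stack=$ print print do  input=do print print $  — match do
step 9: stack=$ print print  input=print print $  — match print
Stack after step 9: $ print (top = print).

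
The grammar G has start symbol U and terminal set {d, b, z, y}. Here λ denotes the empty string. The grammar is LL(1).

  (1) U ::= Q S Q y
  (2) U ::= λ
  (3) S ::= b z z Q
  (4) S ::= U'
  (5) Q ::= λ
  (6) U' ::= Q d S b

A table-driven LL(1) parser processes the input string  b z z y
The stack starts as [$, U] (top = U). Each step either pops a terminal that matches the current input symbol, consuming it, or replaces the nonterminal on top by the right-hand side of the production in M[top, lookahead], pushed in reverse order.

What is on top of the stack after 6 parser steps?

Q

     Stack          Input      Action
  1  $ U            b z z y $  expand U ::= Q S Q y
  2  $ y Q S Q      b z z y $  expand Q ::= λ
  3  $ y Q S        b z z y $  expand S ::= b z z Q
  4  $ y Q Q z z b  b z z y $  match b
  5  $ y Q Q z z    z z y $    match z
  6  $ y Q Q z      z y $      match z
Stack after step 6: $ y Q Q (top = Q).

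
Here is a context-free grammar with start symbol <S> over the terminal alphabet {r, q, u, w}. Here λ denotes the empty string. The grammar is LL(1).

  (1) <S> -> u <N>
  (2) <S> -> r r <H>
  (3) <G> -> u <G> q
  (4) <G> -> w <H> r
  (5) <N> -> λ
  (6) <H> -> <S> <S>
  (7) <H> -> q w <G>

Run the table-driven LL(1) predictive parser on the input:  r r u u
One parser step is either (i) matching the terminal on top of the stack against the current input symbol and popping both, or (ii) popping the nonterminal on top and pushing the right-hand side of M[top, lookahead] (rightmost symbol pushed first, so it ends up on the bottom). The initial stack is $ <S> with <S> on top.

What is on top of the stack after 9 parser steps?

<N>

step 1: stack=$ <S>  input=r r u u $  — expand <S> -> r r <H>
step 2: stack=$ <H> r r  input=r r u u $  — match r
step 3: stack=$ <H> r  input=r u u $  — match r
step 4: stack=$ <H>  input=u u $  — expand <H> -> <S> <S>
step 5: stack=$ <S> <S>  input=u u $  — expand <S> -> u <N>
step 6: stack=$ <S> <N> u  input=u u $  — match u
step 7: stack=$ <S> <N>  input=u $  — expand <N> -> λ
step 8: stack=$ <S>  input=u $  — expand <S> -> u <N>
step 9: stack=$ <N> u  input=u $  — match u
Stack after step 9: $ <N> (top = <N>).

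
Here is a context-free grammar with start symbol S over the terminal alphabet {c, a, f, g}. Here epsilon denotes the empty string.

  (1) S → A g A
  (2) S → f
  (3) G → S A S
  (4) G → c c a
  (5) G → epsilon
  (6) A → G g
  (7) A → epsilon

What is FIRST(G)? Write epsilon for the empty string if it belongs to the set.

FIRST(S) = {c, f, g}  (via A g A)
FIRST(G) = {epsilon, c, f, g}  (via S A S)
FIRST(A) = {epsilon, c, f, g}  (via G g)

{epsilon, c, f, g}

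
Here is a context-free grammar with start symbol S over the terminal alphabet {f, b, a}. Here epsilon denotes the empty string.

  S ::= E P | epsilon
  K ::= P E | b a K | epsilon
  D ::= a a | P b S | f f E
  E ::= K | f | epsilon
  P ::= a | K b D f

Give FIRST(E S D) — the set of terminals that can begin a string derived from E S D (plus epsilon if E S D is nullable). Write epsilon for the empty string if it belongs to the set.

FIRST(S): from S::=E P we get {a, b, f}; from S::=epsilon we get {epsilon}. So FIRST(S) = {epsilon, a, b, f}.
FIRST(K): from K::=P E we get {a, b}; from K::=b a K we get {b}; from K::=epsilon we get {epsilon}. So FIRST(K) = {epsilon, a, b}.
FIRST(E): from E::=K we get {epsilon, a, b}; from E::=f we get {f}; from E::=epsilon we get {epsilon}. So FIRST(E) = {epsilon, a, b, f}.
FIRST(P): from P::=a we get {a}; from P::=K b D f we get {a, b}. So FIRST(P) = {a, b}.
FIRST(D): from D::=a a we get {a}; from D::=P b S we get {a, b}; from D::=f f E we get {f}. So FIRST(D) = {a, b, f}.
FIRST(E S D): take FIRST of each symbol in turn, carrying on past any symbol whose FIRST contains epsilon; result {a, b, f}.

{a, b, f}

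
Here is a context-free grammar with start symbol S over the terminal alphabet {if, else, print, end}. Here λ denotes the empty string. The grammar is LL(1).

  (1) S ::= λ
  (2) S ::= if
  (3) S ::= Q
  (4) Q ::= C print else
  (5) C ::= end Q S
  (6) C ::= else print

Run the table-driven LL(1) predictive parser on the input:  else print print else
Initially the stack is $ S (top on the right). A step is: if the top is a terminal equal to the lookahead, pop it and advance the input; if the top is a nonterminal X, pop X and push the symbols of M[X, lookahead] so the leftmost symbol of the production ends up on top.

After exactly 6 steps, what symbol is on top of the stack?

else

step 1: stack=$ S  input=else print print else $  — expand S ::= Q
step 2: stack=$ Q  input=else print print else $  — expand Q ::= C print else
step 3: stack=$ else print C  input=else print print else $  — expand C ::= else print
step 4: stack=$ else print print else  input=else print print else $  — match else
step 5: stack=$ else print print  input=print print else $  — match print
step 6: stack=$ else print  input=print else $  — match print
Stack after step 6: $ else (top = else).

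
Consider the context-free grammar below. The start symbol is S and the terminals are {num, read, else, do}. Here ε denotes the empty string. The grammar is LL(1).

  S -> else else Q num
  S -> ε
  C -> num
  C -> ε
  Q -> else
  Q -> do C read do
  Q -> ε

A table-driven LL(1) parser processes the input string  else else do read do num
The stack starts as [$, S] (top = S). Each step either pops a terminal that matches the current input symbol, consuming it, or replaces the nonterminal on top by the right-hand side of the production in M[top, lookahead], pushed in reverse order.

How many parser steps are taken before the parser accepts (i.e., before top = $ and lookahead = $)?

step 1: stack=$ S  input=else else do read do num $  — expand S -> else else Q num
step 2: stack=$ num Q else else  input=else else do read do num $  — match else
step 3: stack=$ num Q else  input=else do read do num $  — match else
step 4: stack=$ num Q  input=do read do num $  — expand Q -> do C read do
step 5: stack=$ num do read C do  input=do read do num $  — match do
step 6: stack=$ num do read C  input=read do num $  — expand C -> ε
step 7: stack=$ num do read  input=read do num $  — match read
step 8: stack=$ num do  input=do num $  — match do
step 9: stack=$ num  input=num $  — match num
Accept reached after 9 steps.

9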